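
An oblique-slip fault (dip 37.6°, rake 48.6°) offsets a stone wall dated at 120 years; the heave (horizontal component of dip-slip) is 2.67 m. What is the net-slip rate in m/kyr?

dip-slip = heave / cos(dip) = 2.67 / cos(37.6°) = 3.370 m
net slip = dip-slip / sin(rake) = 3.370 / sin(48.6°) = 4.493 m
rate = 4.493 m / 120 years = 0.0374 m/yr = 37.4 m/kyr

37.4 m/kyr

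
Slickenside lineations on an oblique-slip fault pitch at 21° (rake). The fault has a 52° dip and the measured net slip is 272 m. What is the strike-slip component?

254 m

strike-slip = net slip × cos(rake) = 272 m × cos(21°) = 254 m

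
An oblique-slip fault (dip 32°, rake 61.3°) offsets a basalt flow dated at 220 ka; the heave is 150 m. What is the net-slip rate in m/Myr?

917 m/Myr

dip-slip = heave / cos(dip) = 150 / cos(32°) = 176.9 m
net slip = dip-slip / sin(rake) = 176.9 / sin(61.3°) = 201.7 m
rate = 201.7 m / 220 ka = 0.000917 m/yr = 917 m/Myr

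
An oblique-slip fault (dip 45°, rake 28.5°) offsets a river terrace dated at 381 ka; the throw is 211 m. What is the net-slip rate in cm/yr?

0.164 cm/yr

dip-slip = throw / sin(dip) = 211 / sin(45°) = 298.4 m
net slip = dip-slip / sin(rake) = 298.4 / sin(28.5°) = 625.4 m
rate = 625.4 m / 381 ka = 0.00164 m/yr = 0.164 cm/yr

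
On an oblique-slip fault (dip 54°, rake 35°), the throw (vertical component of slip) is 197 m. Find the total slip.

dip-slip = throw / sin(dip) = 197 / sin(54°) = 243.5 m
net slip = dip-slip / sin(rake) = 243.5 / sin(35°) = 425 m

425 m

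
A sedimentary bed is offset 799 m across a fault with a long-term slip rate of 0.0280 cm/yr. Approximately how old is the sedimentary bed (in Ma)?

2.85 Ma

age = offset / rate = 799 m / (0.0280 cm/yr) = 2.85e+06 yr = 2.85 Ma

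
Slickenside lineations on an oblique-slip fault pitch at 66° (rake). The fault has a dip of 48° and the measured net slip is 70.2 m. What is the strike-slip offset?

strike-slip = net slip × cos(rake) = 70.2 m × cos(66°) = 28.6 m

28.6 m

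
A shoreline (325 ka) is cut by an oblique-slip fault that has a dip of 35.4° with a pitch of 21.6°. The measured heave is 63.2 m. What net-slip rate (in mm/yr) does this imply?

0.648 mm/yr

dip-slip = heave / cos(dip) = 63.2 / cos(35.4°) = 77.53 m
net slip = dip-slip / sin(rake) = 77.53 / sin(21.6°) = 210.6 m
rate = 210.6 m / 325 ka = 0.000648 m/yr = 0.648 mm/yr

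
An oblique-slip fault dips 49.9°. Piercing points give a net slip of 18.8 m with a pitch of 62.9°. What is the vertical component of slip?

12.8 m

dip-slip = net slip × sin(rake) = 18.8 m × sin(62.9°) = 16.74 m
throw = dip-slip × sin(dip) = 16.74 × sin(49.9°) = 12.8 m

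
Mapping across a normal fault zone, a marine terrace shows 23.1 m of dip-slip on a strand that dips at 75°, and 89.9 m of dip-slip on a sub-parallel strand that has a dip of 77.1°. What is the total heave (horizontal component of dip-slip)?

heave_A = 23.1 × cos(75°) = 5.979 m
heave_B = 89.9 × cos(77.1°) = 20.07 m
total = 5.979 + 20.07 = 26 m

26 m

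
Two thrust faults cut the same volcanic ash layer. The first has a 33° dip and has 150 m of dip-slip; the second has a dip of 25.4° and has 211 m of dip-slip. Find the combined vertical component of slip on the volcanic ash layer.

172 m

throw_A = 150 × sin(33°) = 81.70 m
throw_B = 211 × sin(25.4°) = 90.51 m
total = 81.70 + 90.51 = 172 m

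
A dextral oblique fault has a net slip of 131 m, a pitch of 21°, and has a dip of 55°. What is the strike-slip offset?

strike-slip = net slip × cos(rake) = 131 m × cos(21°) = 122 m

122 m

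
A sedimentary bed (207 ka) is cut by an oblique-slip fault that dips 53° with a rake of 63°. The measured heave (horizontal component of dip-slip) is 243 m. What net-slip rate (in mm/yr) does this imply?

dip-slip = heave / cos(dip) = 243 / cos(53°) = 403.8 m
net slip = dip-slip / sin(rake) = 403.8 / sin(63°) = 453.2 m
rate = 453.2 m / 207 ka = 0.00219 m/yr = 2.19 mm/yr

2.19 mm/yr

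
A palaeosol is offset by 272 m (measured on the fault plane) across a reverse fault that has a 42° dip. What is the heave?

heave = dip-slip × cos(dip) = 272 m × cos(42°) = 202 m

202 m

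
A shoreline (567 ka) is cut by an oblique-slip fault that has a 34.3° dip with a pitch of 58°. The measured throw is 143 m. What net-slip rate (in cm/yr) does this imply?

dip-slip = throw / sin(dip) = 143 / sin(34.3°) = 253.8 m
net slip = dip-slip / sin(rake) = 253.8 / sin(58°) = 299.2 m
rate = 299.2 m / 567 ka = 0.000528 m/yr = 0.0528 cm/yr

0.0528 cm/yr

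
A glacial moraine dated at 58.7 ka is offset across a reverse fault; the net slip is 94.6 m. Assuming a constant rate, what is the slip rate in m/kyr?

1.61 m/kyr

rate = 94.6 m / 58.7 ka = 0.00161 m/yr = 1.61 m/kyr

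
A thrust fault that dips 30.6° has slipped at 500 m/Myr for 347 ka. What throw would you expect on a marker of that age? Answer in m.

dip-slip = rate × time = 500 m/Myr × 347 ka = 173.5 m
throw = dip-slip × sin(dip) = 173.5 × sin(30.6°) = 88.3 m

88.3 m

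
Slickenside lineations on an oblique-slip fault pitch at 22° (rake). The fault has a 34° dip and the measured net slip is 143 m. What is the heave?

44.4 m

dip-slip = net slip × sin(rake) = 143 m × sin(22°) = 53.57 m
heave = dip-slip × cos(dip) = 53.57 × cos(34°) = 44.4 m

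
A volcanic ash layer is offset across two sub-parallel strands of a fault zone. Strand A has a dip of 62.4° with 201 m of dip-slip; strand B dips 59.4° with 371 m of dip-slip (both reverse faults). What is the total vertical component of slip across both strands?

throw_A = 201 × sin(62.4°) = 178.1 m
throw_B = 371 × sin(59.4°) = 319.3 m
total = 178.1 + 319.3 = 497 m

497 m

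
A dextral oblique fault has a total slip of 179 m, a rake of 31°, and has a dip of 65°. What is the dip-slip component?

92.2 m

dip-slip = net slip × sin(rake) = 179 m × sin(31°) = 92.2 m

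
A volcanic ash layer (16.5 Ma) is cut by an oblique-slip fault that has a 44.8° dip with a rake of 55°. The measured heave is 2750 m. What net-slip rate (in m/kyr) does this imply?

0.287 m/kyr

dip-slip = heave / cos(dip) = 2750 / cos(44.8°) = 3876 m
net slip = dip-slip / sin(rake) = 3876 / sin(55°) = 4731 m
rate = 4731 m / 16.5 Ma = 0.000287 m/yr = 0.287 m/kyr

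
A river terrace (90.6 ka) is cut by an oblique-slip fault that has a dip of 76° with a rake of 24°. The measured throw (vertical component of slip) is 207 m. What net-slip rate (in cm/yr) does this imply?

0.579 cm/yr

dip-slip = throw / sin(dip) = 207 / sin(76°) = 213.3 m
net slip = dip-slip / sin(rake) = 213.3 / sin(24°) = 524.5 m
rate = 524.5 m / 90.6 ka = 0.00579 m/yr = 0.579 cm/yr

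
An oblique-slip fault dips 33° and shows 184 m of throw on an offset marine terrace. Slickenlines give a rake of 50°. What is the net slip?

dip-slip = throw / sin(dip) = 184 / sin(33°) = 337.8 m
net slip = dip-slip / sin(rake) = 337.8 / sin(50°) = 441 m

441 m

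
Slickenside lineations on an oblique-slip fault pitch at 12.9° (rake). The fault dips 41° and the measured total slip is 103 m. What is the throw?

dip-slip = net slip × sin(rake) = 103 m × sin(12.9°) = 22.99 m
throw = dip-slip × sin(dip) = 22.99 × sin(41°) = 15.1 m

15.1 m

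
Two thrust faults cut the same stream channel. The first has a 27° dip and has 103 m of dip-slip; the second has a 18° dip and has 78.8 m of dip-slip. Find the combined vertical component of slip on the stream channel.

throw_A = 103 × sin(27°) = 46.76 m
throw_B = 78.8 × sin(18°) = 24.35 m
total = 46.76 + 24.35 = 71.1 m

71.1 m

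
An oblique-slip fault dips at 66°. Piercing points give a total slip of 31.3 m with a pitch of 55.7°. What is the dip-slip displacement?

25.9 m

dip-slip = net slip × sin(rake) = 31.3 m × sin(55.7°) = 25.9 m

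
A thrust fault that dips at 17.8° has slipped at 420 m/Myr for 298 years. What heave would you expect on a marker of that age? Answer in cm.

11.9 cm

dip-slip = rate × time = 420 m/Myr × 298 years = 0.1252 m
heave = dip-slip × cos(dip) = 0.1252 × cos(17.8°) = 0.119 m = 11.9 cm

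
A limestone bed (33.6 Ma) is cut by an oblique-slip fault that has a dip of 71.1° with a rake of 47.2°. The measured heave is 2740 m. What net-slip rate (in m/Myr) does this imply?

dip-slip = heave / cos(dip) = 2740 / cos(71.1°) = 8459 m
net slip = dip-slip / sin(rake) = 8459 / sin(47.2°) = 11530 m
rate = 11530 m / 33.6 Ma = 0.000343 m/yr = 343 m/Myr

343 m/Myr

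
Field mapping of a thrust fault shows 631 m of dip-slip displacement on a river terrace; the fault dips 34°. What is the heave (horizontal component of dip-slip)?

heave = dip-slip × cos(dip) = 631 m × cos(34°) = 523 m

523 m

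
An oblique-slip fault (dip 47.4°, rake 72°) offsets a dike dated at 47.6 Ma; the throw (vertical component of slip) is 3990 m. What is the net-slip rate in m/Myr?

120 m/Myr

dip-slip = throw / sin(dip) = 3990 / sin(47.4°) = 5420 m
net slip = dip-slip / sin(rake) = 5420 / sin(72°) = 5699 m
rate = 5699 m / 47.6 Ma = 0.000120 m/yr = 120 m/Myr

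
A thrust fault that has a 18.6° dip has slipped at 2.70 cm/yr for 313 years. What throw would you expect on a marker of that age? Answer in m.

2.70 m

dip-slip = rate × time = 2.70 cm/yr × 313 years = 8.451 m
throw = dip-slip × sin(dip) = 8.451 × sin(18.6°) = 2.70 m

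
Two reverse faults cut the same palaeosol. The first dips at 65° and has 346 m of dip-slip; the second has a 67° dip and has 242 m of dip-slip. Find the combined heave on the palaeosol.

heave_A = 346 × cos(65°) = 146.2 m
heave_B = 242 × cos(67°) = 94.56 m
total = 146.2 + 94.56 = 241 m

241 m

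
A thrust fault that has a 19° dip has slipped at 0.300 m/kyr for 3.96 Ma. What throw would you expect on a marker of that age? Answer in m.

dip-slip = rate × time = 0.300 m/kyr × 3.96 Ma = 1188 m
throw = dip-slip × sin(dip) = 1188 × sin(19°) = 387 m

387 m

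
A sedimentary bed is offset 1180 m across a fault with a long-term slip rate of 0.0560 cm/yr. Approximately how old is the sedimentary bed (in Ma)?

age = offset / rate = 1180 m / (0.0560 cm/yr) = 2.11e+06 yr = 2.11 Ma

2.11 Ma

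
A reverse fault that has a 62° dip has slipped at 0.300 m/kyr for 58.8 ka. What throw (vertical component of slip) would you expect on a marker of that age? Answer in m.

15.6 m

dip-slip = rate × time = 0.300 m/kyr × 58.8 ka = 17.64 m
throw = dip-slip × sin(dip) = 17.64 × sin(62°) = 15.6 m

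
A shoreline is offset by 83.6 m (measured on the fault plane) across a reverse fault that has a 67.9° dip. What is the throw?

77.5 m

throw = dip-slip × sin(dip) = 83.6 m × sin(67.9°) = 77.5 m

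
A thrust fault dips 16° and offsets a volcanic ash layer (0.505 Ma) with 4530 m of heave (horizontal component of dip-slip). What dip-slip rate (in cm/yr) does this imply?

0.933 cm/yr

dip-slip = heave / cos(dip) = 4530 m / cos(16°) = 4713 m
rate = 4713 m / 0.505 Ma = 0.00933 m/yr = 0.933 cm/yr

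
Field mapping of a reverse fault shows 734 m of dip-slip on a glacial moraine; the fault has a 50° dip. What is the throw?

562 m

throw = dip-slip × sin(dip) = 734 m × sin(50°) = 562 m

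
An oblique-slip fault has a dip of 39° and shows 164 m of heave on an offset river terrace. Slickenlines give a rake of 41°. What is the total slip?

322 m

dip-slip = heave / cos(dip) = 164 / cos(39°) = 211 m
net slip = dip-slip / sin(rake) = 211 / sin(41°) = 322 m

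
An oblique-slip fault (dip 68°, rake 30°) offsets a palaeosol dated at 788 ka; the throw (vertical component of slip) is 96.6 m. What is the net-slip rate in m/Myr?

264 m/Myr

dip-slip = throw / sin(dip) = 96.6 / sin(68°) = 104.2 m
net slip = dip-slip / sin(rake) = 104.2 / sin(30°) = 208.4 m
rate = 208.4 m / 788 ka = 0.000264 m/yr = 264 m/Myr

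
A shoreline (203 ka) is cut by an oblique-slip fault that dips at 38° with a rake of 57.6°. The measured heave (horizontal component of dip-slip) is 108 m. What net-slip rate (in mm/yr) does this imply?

0.800 mm/yr

dip-slip = heave / cos(dip) = 108 / cos(38°) = 137.1 m
net slip = dip-slip / sin(rake) = 137.1 / sin(57.6°) = 162.3 m
rate = 162.3 m / 203 ka = 0.000800 m/yr = 0.800 mm/yr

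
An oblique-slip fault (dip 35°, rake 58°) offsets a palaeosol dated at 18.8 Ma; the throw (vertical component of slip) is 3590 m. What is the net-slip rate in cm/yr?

dip-slip = throw / sin(dip) = 3590 / sin(35°) = 6259 m
net slip = dip-slip / sin(rake) = 6259 / sin(58°) = 7380 m
rate = 7380 m / 18.8 Ma = 0.000393 m/yr = 0.0393 cm/yr

0.0393 cm/yr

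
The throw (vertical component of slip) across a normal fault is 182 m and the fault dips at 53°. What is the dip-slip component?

dip-slip = throw / sin(dip) = 182 / sin(53°) = 228 m

228 m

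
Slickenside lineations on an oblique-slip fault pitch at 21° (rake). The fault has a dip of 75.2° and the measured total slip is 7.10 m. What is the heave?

0.650 m

dip-slip = net slip × sin(rake) = 7.10 m × sin(21°) = 2.544 m
heave = dip-slip × cos(dip) = 2.544 × cos(75.2°) = 0.650 m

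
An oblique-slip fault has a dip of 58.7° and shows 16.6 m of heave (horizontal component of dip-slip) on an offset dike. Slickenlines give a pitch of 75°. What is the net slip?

dip-slip = heave / cos(dip) = 16.6 / cos(58.7°) = 31.95 m
net slip = dip-slip / sin(rake) = 31.95 / sin(75°) = 33.1 m

33.1 m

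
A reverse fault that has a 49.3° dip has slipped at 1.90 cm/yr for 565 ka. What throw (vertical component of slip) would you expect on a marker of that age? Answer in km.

8.14 km

dip-slip = rate × time = 1.90 cm/yr × 565 ka = 10740 m
throw = dip-slip × sin(dip) = 10740 × sin(49.3°) = 8140 m = 8.14 km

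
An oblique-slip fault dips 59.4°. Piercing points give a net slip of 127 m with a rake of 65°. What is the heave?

dip-slip = net slip × sin(rake) = 127 m × sin(65°) = 115.1 m
heave = dip-slip × cos(dip) = 115.1 × cos(59.4°) = 58.6 m

58.6 m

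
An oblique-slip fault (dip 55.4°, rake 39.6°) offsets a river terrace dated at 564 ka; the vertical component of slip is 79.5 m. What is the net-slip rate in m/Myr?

269 m/Myr

dip-slip = throw / sin(dip) = 79.5 / sin(55.4°) = 96.58 m
net slip = dip-slip / sin(rake) = 96.58 / sin(39.6°) = 151.5 m
rate = 151.5 m / 564 ka = 0.000269 m/yr = 269 m/Myr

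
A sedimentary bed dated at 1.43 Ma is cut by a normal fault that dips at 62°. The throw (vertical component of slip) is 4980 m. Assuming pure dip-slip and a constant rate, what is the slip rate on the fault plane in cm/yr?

0.394 cm/yr

dip-slip = throw / sin(dip) = 4980 m / sin(62°) = 5640 m
rate = 5640 m / 1.43 Ma = 0.00394 m/yr = 0.394 cm/yr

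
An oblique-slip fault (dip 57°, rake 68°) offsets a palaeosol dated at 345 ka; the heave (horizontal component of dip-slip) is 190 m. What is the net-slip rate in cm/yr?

dip-slip = heave / cos(dip) = 190 / cos(57°) = 348.9 m
net slip = dip-slip / sin(rake) = 348.9 / sin(68°) = 376.3 m
rate = 376.3 m / 345 ka = 0.00109 m/yr = 0.109 cm/yr

0.109 cm/yr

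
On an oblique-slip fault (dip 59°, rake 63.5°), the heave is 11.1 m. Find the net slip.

24.1 m

dip-slip = heave / cos(dip) = 11.1 / cos(59°) = 21.55 m
net slip = dip-slip / sin(rake) = 21.55 / sin(63.5°) = 24.1 m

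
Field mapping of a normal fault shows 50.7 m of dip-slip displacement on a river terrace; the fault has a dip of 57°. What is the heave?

27.6 m

heave = dip-slip × cos(dip) = 50.7 m × cos(57°) = 27.6 m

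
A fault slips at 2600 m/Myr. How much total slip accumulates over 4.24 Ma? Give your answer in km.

slip = rate × time = 2600 m/Myr × 4.24 Ma = 11000 m = 11 km

11 km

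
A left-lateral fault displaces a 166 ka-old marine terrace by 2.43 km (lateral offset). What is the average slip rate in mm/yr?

14.6 mm/yr

rate = 2.43 km / 166 ka = 0.0146 m/yr = 14.6 mm/yr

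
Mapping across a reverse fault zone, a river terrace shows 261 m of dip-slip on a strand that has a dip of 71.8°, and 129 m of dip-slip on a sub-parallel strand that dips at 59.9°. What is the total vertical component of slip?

throw_A = 261 × sin(71.8°) = 247.9 m
throw_B = 129 × sin(59.9°) = 111.6 m
total = 247.9 + 111.6 = 360 m

360 m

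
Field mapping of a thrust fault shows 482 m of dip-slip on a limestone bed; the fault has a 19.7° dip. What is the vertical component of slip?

throw = dip-slip × sin(dip) = 482 m × sin(19.7°) = 162 m

162 m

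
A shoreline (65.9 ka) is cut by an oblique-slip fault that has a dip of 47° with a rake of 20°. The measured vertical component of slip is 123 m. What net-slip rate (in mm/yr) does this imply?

7.46 mm/yr

dip-slip = throw / sin(dip) = 123 / sin(47°) = 168.2 m
net slip = dip-slip / sin(rake) = 168.2 / sin(20°) = 491.7 m
rate = 491.7 m / 65.9 ka = 0.00746 m/yr = 7.46 mm/yr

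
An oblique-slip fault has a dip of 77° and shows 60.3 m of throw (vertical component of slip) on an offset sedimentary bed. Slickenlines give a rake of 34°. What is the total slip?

111 m

dip-slip = throw / sin(dip) = 60.3 / sin(77°) = 61.89 m
net slip = dip-slip / sin(rake) = 61.89 / sin(34°) = 111 m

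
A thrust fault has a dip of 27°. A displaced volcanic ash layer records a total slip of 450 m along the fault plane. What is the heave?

401 m

heave = dip-slip × cos(dip) = 450 m × cos(27°) = 401 m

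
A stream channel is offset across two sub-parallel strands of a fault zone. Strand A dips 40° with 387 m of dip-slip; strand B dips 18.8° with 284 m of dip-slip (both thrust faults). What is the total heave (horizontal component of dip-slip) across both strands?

heave_A = 387 × cos(40°) = 296.5 m
heave_B = 284 × cos(18.8°) = 268.8 m
total = 296.5 + 268.8 = 565 m

565 m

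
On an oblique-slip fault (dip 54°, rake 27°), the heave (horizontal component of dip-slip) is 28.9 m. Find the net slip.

dip-slip = heave / cos(dip) = 28.9 / cos(54°) = 49.17 m
net slip = dip-slip / sin(rake) = 49.17 / sin(27°) = 108 m

108 m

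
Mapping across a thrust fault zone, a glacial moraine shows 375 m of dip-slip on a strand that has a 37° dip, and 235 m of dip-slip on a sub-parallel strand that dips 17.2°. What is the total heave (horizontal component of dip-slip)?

524 m

heave_A = 375 × cos(37°) = 299.5 m
heave_B = 235 × cos(17.2°) = 224.5 m
total = 299.5 + 224.5 = 524 m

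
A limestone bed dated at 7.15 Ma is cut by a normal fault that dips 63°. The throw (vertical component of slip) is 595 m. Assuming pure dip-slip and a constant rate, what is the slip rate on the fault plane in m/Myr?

93.4 m/Myr

dip-slip = throw / sin(dip) = 595 m / sin(63°) = 667.8 m
rate = 667.8 m / 7.15 Ma = 0.0000934 m/yr = 93.4 m/Myr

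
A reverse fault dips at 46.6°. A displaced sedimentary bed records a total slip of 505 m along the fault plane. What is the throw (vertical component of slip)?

throw = dip-slip × sin(dip) = 505 m × sin(46.6°) = 367 m

367 m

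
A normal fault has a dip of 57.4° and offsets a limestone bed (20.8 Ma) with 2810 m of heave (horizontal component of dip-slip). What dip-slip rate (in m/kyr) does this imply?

0.251 m/kyr

dip-slip = heave / cos(dip) = 2810 m / cos(57.4°) = 5216 m
rate = 5216 m / 20.8 Ma = 0.000251 m/yr = 0.251 m/kyr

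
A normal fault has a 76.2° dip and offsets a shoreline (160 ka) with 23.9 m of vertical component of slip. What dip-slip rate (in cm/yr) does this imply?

0.0154 cm/yr

dip-slip = throw / sin(dip) = 23.9 m / sin(76.2°) = 24.61 m
rate = 24.61 m / 160 ka = 0.000154 m/yr = 0.0154 cm/yr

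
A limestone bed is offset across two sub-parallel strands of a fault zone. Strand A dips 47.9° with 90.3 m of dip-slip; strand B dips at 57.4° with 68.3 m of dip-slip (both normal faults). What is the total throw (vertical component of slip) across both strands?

throw_A = 90.3 × sin(47.9°) = 67 m
throw_B = 68.3 × sin(57.4°) = 57.54 m
total = 67 + 57.54 = 125 m

125 m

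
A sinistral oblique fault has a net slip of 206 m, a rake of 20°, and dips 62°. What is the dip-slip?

70.5 m

dip-slip = net slip × sin(rake) = 206 m × sin(20°) = 70.5 m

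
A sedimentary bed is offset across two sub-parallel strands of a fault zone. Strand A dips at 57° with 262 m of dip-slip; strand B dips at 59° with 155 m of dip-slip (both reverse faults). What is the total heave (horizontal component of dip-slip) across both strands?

223 m

heave_A = 262 × cos(57°) = 142.7 m
heave_B = 155 × cos(59°) = 79.83 m
total = 142.7 + 79.83 = 223 m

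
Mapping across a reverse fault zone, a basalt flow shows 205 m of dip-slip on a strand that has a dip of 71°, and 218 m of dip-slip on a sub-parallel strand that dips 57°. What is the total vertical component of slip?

377 m

throw_A = 205 × sin(71°) = 193.8 m
throw_B = 218 × sin(57°) = 182.8 m
total = 193.8 + 182.8 = 377 m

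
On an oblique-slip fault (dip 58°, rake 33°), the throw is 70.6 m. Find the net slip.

153 m

dip-slip = throw / sin(dip) = 70.6 / sin(58°) = 83.25 m
net slip = dip-slip / sin(rake) = 83.25 / sin(33°) = 153 m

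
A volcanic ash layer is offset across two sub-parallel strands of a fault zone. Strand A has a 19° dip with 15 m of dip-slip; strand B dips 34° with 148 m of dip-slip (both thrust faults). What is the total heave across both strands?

137 m

heave_A = 15 × cos(19°) = 14.18 m
heave_B = 148 × cos(34°) = 122.7 m
total = 14.18 + 122.7 = 137 m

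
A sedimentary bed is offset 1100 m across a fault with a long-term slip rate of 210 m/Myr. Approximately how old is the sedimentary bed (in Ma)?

5.24 Ma

age = offset / rate = 1100 m / (210 m/Myr) = 5.24e+06 yr = 5.24 Ma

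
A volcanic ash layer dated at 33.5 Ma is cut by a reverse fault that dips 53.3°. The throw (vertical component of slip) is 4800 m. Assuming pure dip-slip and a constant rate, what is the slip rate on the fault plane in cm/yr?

0.0179 cm/yr

dip-slip = throw / sin(dip) = 4800 m / sin(53.3°) = 5987 m
rate = 5987 m / 33.5 Ma = 0.000179 m/yr = 0.0179 cm/yr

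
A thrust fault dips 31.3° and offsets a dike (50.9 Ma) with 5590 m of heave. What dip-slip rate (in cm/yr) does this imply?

0.0129 cm/yr

dip-slip = heave / cos(dip) = 5590 m / cos(31.3°) = 6542 m
rate = 6542 m / 50.9 Ma = 0.000129 m/yr = 0.0129 cm/yr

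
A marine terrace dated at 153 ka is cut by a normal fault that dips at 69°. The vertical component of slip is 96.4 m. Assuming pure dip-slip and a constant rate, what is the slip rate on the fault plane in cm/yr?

dip-slip = throw / sin(dip) = 96.4 m / sin(69°) = 103.3 m
rate = 103.3 m / 153 ka = 0.000675 m/yr = 0.0675 cm/yr

0.0675 cm/yr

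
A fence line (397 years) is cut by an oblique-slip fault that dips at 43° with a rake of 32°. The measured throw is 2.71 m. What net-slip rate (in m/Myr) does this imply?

dip-slip = throw / sin(dip) = 2.71 / sin(43°) = 3.974 m
net slip = dip-slip / sin(rake) = 3.974 / sin(32°) = 7.499 m
rate = 7.499 m / 397 years = 0.0189 m/yr = 18900 m/Myr

18900 m/Myr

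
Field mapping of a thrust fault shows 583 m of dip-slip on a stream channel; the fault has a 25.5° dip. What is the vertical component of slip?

throw = dip-slip × sin(dip) = 583 m × sin(25.5°) = 251 m

251 m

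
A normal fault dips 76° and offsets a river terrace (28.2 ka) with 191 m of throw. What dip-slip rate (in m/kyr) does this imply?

dip-slip = throw / sin(dip) = 191 m / sin(76°) = 196.8 m
rate = 196.8 m / 28.2 ka = 0.00698 m/yr = 6.98 m/kyr

6.98 m/kyr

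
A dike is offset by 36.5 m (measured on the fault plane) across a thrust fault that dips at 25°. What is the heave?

heave = dip-slip × cos(dip) = 36.5 m × cos(25°) = 33.1 m

33.1 m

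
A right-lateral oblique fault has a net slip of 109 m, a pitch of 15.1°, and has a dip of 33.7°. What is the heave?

dip-slip = net slip × sin(rake) = 109 m × sin(15.1°) = 28.39 m
heave = dip-slip × cos(dip) = 28.39 × cos(33.7°) = 23.6 m

23.6 m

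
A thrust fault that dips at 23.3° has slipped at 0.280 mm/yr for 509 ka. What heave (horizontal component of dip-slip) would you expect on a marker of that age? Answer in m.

dip-slip = rate × time = 0.280 mm/yr × 509 ka = 142.5 m
heave = dip-slip × cos(dip) = 142.5 × cos(23.3°) = 131 m

131 m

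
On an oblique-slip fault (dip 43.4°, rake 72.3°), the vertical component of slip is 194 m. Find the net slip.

296 m

dip-slip = throw / sin(dip) = 194 / sin(43.4°) = 282.4 m
net slip = dip-slip / sin(rake) = 282.4 / sin(72.3°) = 296 m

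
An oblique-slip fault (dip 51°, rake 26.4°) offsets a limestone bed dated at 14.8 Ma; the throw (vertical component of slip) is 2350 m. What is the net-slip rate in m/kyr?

0.460 m/kyr

dip-slip = throw / sin(dip) = 2350 / sin(51°) = 3024 m
net slip = dip-slip / sin(rake) = 3024 / sin(26.4°) = 6801 m
rate = 6801 m / 14.8 Ma = 0.000460 m/yr = 0.460 m/kyr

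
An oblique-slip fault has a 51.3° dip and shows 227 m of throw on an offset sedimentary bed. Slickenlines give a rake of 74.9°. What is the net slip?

dip-slip = throw / sin(dip) = 227 / sin(51.3°) = 290.9 m
net slip = dip-slip / sin(rake) = 290.9 / sin(74.9°) = 301 m

301 m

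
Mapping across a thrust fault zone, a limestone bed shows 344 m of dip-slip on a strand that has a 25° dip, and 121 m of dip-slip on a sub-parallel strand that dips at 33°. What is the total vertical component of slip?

throw_A = 344 × sin(25°) = 145.4 m
throw_B = 121 × sin(33°) = 65.90 m
total = 145.4 + 65.90 = 211 m

211 m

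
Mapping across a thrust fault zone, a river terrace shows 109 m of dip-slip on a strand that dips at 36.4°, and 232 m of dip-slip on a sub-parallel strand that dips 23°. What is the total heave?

301 m

heave_A = 109 × cos(36.4°) = 87.73 m
heave_B = 232 × cos(23°) = 213.6 m
total = 87.73 + 213.6 = 301 m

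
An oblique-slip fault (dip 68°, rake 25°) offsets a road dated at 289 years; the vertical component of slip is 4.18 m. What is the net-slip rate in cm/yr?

3.69 cm/yr

dip-slip = throw / sin(dip) = 4.18 / sin(68°) = 4.508 m
net slip = dip-slip / sin(rake) = 4.508 / sin(25°) = 10.67 m
rate = 10.67 m / 289 years = 0.0369 m/yr = 3.69 cm/yr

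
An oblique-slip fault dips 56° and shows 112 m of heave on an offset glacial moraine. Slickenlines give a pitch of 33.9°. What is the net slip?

359 m

dip-slip = heave / cos(dip) = 112 / cos(56°) = 200.3 m
net slip = dip-slip / sin(rake) = 200.3 / sin(33.9°) = 359 m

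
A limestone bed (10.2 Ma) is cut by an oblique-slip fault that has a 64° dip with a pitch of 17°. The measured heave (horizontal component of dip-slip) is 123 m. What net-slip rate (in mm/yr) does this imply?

0.0941 mm/yr

dip-slip = heave / cos(dip) = 123 / cos(64°) = 280.6 m
net slip = dip-slip / sin(rake) = 280.6 / sin(17°) = 959.7 m
rate = 959.7 m / 10.2 Ma = 0.0000941 m/yr = 0.0941 mm/yr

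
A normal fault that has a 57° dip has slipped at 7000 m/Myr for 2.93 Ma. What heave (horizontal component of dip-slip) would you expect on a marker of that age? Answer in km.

11.2 km

dip-slip = rate × time = 7000 m/Myr × 2.93 Ma = 20510 m
heave = dip-slip × cos(dip) = 20510 × cos(57°) = 11200 m = 11.2 km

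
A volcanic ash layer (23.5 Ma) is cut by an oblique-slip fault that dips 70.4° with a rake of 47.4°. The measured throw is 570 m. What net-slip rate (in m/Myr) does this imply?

dip-slip = throw / sin(dip) = 570 / sin(70.4°) = 605.1 m
net slip = dip-slip / sin(rake) = 605.1 / sin(47.4°) = 822 m
rate = 822 m / 23.5 Ma = 0.0000350 m/yr = 35 m/Myr

35 m/Myr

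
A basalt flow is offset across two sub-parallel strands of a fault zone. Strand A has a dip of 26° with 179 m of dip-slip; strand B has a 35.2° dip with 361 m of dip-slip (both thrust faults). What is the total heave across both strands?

456 m

heave_A = 179 × cos(26°) = 160.9 m
heave_B = 361 × cos(35.2°) = 295 m
total = 160.9 + 295 = 456 m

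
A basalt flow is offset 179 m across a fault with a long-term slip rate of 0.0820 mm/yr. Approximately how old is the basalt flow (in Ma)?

2.18 Ma

age = offset / rate = 179 m / (0.0820 mm/yr) = 2.18e+06 yr = 2.18 Ma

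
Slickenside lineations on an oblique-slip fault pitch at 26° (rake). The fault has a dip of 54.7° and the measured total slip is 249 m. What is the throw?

dip-slip = net slip × sin(rake) = 249 m × sin(26°) = 109.2 m
throw = dip-slip × sin(dip) = 109.2 × sin(54.7°) = 89.1 m

89.1 m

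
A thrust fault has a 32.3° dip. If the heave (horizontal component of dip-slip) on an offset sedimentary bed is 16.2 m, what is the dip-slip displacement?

19.2 m

dip-slip = heave / cos(dip) = 16.2 / cos(32.3°) = 19.2 m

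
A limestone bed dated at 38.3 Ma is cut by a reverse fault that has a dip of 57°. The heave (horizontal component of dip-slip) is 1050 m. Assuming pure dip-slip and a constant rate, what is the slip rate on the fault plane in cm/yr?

0.00503 cm/yr

dip-slip = heave / cos(dip) = 1050 m / cos(57°) = 1928 m
rate = 1928 m / 38.3 Ma = 0.0000503 m/yr = 0.00503 cm/yr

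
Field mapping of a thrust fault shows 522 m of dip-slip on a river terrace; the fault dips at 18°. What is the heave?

496 m

heave = dip-slip × cos(dip) = 522 m × cos(18°) = 496 m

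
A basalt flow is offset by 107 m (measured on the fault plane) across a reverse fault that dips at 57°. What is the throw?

89.7 m

throw = dip-slip × sin(dip) = 107 m × sin(57°) = 89.7 m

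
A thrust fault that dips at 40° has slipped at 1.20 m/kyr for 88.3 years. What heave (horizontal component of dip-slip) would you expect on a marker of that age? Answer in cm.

8.12 cm

dip-slip = rate × time = 1.20 m/kyr × 88.3 years = 0.1060 m
heave = dip-slip × cos(dip) = 0.1060 × cos(40°) = 0.0812 m = 8.12 cm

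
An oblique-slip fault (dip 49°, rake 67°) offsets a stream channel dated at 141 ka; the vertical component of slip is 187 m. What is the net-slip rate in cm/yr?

0.191 cm/yr

dip-slip = throw / sin(dip) = 187 / sin(49°) = 247.8 m
net slip = dip-slip / sin(rake) = 247.8 / sin(67°) = 269.2 m
rate = 269.2 m / 141 ka = 0.00191 m/yr = 0.191 cm/yr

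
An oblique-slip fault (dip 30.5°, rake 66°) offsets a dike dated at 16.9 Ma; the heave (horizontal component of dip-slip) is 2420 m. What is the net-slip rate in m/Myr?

182 m/Myr

dip-slip = heave / cos(dip) = 2420 / cos(30.5°) = 2809 m
net slip = dip-slip / sin(rake) = 2809 / sin(66°) = 3074 m
rate = 3074 m / 16.9 Ma = 0.000182 m/yr = 182 m/Myr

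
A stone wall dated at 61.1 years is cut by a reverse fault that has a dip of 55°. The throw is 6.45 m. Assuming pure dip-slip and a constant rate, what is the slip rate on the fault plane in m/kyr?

dip-slip = throw / sin(dip) = 6.45 m / sin(55°) = 7.874 m
rate = 7.874 m / 61.1 years = 0.129 m/yr = 129 m/kyr

129 m/kyr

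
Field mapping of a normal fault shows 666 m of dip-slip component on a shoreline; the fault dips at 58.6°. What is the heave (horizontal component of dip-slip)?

heave = dip-slip × cos(dip) = 666 m × cos(58.6°) = 347 m

347 m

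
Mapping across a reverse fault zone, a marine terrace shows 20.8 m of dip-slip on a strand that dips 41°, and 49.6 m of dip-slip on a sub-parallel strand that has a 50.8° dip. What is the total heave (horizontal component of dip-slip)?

heave_A = 20.8 × cos(41°) = 15.70 m
heave_B = 49.6 × cos(50.8°) = 31.35 m
total = 15.70 + 31.35 = 47 m

47 m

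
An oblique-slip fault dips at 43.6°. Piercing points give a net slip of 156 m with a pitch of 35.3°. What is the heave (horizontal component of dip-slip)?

65.3 m

dip-slip = net slip × sin(rake) = 156 m × sin(35.3°) = 90.15 m
heave = dip-slip × cos(dip) = 90.15 × cos(43.6°) = 65.3 m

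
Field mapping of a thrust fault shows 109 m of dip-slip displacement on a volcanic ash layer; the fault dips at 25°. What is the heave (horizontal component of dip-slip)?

heave = dip-slip × cos(dip) = 109 m × cos(25°) = 98.8 m

98.8 m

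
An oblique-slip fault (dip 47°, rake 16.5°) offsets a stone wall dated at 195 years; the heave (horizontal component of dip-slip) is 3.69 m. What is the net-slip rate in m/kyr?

97.7 m/kyr

dip-slip = heave / cos(dip) = 3.69 / cos(47°) = 5.411 m
net slip = dip-slip / sin(rake) = 5.411 / sin(16.5°) = 19.05 m
rate = 19.05 m / 195 years = 0.0977 m/yr = 97.7 m/kyr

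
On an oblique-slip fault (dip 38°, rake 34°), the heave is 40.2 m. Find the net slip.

91.2 m

dip-slip = heave / cos(dip) = 40.2 / cos(38°) = 51.01 m
net slip = dip-slip / sin(rake) = 51.01 / sin(34°) = 91.2 m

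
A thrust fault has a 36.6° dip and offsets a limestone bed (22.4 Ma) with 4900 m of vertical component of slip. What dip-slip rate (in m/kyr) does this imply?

0.367 m/kyr

dip-slip = throw / sin(dip) = 4900 m / sin(36.6°) = 8218 m
rate = 8218 m / 22.4 Ma = 0.000367 m/yr = 0.367 m/kyr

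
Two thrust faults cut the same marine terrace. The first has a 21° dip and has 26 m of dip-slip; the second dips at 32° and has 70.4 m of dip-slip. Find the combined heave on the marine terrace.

heave_A = 26 × cos(21°) = 24.27 m
heave_B = 70.4 × cos(32°) = 59.70 m
total = 24.27 + 59.70 = 84 m

84 m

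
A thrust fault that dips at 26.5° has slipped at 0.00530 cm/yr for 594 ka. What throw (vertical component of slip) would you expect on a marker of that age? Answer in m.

14 m

dip-slip = rate × time = 0.00530 cm/yr × 594 ka = 31.48 m
throw = dip-slip × sin(dip) = 31.48 × sin(26.5°) = 14 m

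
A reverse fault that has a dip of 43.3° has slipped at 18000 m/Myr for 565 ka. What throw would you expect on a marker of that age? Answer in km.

dip-slip = rate × time = 18000 m/Myr × 565 ka = 10170 m
throw = dip-slip × sin(dip) = 10170 × sin(43.3°) = 6970 m = 6.97 km

6.97 km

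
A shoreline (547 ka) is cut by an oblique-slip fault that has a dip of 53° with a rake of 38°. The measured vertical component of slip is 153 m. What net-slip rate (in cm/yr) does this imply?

dip-slip = throw / sin(dip) = 153 / sin(53°) = 191.6 m
net slip = dip-slip / sin(rake) = 191.6 / sin(38°) = 311.2 m
rate = 311.2 m / 547 ka = 0.000569 m/yr = 0.0569 cm/yr

0.0569 cm/yr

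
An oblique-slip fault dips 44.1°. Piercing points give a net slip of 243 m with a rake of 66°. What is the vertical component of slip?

dip-slip = net slip × sin(rake) = 243 m × sin(66°) = 222 m
throw = dip-slip × sin(dip) = 222 × sin(44.1°) = 154 m

154 m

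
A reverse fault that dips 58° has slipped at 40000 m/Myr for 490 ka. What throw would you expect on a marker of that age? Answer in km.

16.6 km

dip-slip = rate × time = 40000 m/Myr × 490 ka = 19600 m
throw = dip-slip × sin(dip) = 19600 × sin(58°) = 16600 m = 16.6 km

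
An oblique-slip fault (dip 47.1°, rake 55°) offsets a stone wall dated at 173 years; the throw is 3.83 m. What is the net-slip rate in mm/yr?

36.9 mm/yr

dip-slip = throw / sin(dip) = 3.83 / sin(47.1°) = 5.228 m
net slip = dip-slip / sin(rake) = 5.228 / sin(55°) = 6.383 m
rate = 6.383 m / 173 years = 0.0369 m/yr = 36.9 mm/yr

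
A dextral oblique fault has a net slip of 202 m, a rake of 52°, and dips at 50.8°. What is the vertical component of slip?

123 m

dip-slip = net slip × sin(rake) = 202 m × sin(52°) = 159.2 m
throw = dip-slip × sin(dip) = 159.2 × sin(50.8°) = 123 m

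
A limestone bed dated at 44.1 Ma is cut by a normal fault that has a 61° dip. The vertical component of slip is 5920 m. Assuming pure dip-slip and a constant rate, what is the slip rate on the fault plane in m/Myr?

153 m/Myr

dip-slip = throw / sin(dip) = 5920 m / sin(61°) = 6769 m
rate = 6769 m / 44.1 Ma = 0.000153 m/yr = 153 m/Myr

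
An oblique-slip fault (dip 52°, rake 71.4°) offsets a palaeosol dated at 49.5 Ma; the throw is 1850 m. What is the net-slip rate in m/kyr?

dip-slip = throw / sin(dip) = 1850 / sin(52°) = 2348 m
net slip = dip-slip / sin(rake) = 2348 / sin(71.4°) = 2477 m
rate = 2477 m / 49.5 Ma = 0.0000500 m/yr = 0.0500 m/kyr

0.0500 m/kyr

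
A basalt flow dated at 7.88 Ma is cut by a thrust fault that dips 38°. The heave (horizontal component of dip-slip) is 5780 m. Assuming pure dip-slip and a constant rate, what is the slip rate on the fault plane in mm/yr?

0.931 mm/yr

dip-slip = heave / cos(dip) = 5780 m / cos(38°) = 7335 m
rate = 7335 m / 7.88 Ma = 0.000931 m/yr = 0.931 mm/yr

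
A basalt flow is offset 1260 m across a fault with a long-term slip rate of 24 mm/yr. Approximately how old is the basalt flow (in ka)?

age = offset / rate = 1260 m / (24 mm/yr) = 52500 yr = 52.5 ka

52.5 ka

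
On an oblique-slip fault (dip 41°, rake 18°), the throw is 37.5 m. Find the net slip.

dip-slip = throw / sin(dip) = 37.5 / sin(41°) = 57.16 m
net slip = dip-slip / sin(rake) = 57.16 / sin(18°) = 185 m

185 m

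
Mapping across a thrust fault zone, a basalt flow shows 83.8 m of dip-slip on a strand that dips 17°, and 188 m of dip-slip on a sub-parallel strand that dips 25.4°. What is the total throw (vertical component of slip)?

throw_A = 83.8 × sin(17°) = 24.50 m
throw_B = 188 × sin(25.4°) = 80.64 m
total = 24.50 + 80.64 = 105 m

105 m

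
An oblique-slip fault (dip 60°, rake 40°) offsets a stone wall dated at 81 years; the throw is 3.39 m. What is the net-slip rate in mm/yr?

dip-slip = throw / sin(dip) = 3.39 / sin(60°) = 3.914 m
net slip = dip-slip / sin(rake) = 3.914 / sin(40°) = 6.090 m
rate = 6.090 m / 81 years = 0.0752 m/yr = 75.2 mm/yr

75.2 mm/yr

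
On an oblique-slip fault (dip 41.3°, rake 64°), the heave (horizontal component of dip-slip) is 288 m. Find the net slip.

dip-slip = heave / cos(dip) = 288 / cos(41.3°) = 383.4 m
net slip = dip-slip / sin(rake) = 383.4 / sin(64°) = 427 m

427 m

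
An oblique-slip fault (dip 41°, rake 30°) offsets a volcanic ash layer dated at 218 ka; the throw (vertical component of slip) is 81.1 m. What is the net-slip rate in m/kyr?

dip-slip = throw / sin(dip) = 81.1 / sin(41°) = 123.6 m
net slip = dip-slip / sin(rake) = 123.6 / sin(30°) = 247.2 m
rate = 247.2 m / 218 ka = 0.00113 m/yr = 1.13 m/kyr

1.13 m/kyr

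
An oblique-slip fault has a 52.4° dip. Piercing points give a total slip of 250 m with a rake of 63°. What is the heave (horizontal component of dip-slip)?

136 m

dip-slip = net slip × sin(rake) = 250 m × sin(63°) = 222.8 m
heave = dip-slip × cos(dip) = 222.8 × cos(52.4°) = 136 m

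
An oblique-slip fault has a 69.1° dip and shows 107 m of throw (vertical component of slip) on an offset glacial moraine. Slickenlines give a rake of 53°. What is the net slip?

143 m

dip-slip = throw / sin(dip) = 107 / sin(69.1°) = 114.5 m
net slip = dip-slip / sin(rake) = 114.5 / sin(53°) = 143 m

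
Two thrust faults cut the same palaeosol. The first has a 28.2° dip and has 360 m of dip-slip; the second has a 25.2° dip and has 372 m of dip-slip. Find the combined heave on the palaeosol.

654 m

heave_A = 360 × cos(28.2°) = 317.3 m
heave_B = 372 × cos(25.2°) = 336.6 m
total = 317.3 + 336.6 = 654 m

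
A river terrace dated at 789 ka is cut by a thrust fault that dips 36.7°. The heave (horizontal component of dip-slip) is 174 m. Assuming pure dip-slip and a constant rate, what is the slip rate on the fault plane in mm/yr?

0.275 mm/yr

dip-slip = heave / cos(dip) = 174 m / cos(36.7°) = 217 m
rate = 217 m / 789 ka = 0.000275 m/yr = 0.275 mm/yr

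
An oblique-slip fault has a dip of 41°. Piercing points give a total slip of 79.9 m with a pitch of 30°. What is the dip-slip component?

dip-slip = net slip × sin(rake) = 79.9 m × sin(30°) = 39.9 m

39.9 m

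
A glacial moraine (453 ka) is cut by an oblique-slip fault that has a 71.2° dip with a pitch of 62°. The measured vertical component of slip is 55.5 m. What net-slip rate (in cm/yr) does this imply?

0.0147 cm/yr

dip-slip = throw / sin(dip) = 55.5 / sin(71.2°) = 58.63 m
net slip = dip-slip / sin(rake) = 58.63 / sin(62°) = 66.40 m
rate = 66.40 m / 453 ka = 0.000147 m/yr = 0.0147 cm/yr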